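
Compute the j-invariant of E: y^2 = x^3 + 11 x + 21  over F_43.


Delta = -16(4 a^3 + 27 b^2) mod 43 = 20
-1728 * (4 a)^3 = -1728 * (4*11)^3 mod 43 = 35
j = 35 * 20^(-1) mod 43 = 34

j = 34 (mod 43)


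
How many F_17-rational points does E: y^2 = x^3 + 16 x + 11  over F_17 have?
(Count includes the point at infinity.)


For each x in F_17, count y with y^2 = x^3 + 16 x + 11 mod 17:
  x = 2: RHS = 0, y in [0]  -> 1 point(s)
  x = 3: RHS = 1, y in [1, 16]  -> 2 point(s)
  x = 6: RHS = 0, y in [0]  -> 1 point(s)
  x = 9: RHS = 0, y in [0]  -> 1 point(s)
  x = 10: RHS = 15, y in [7, 10]  -> 2 point(s)
  x = 13: RHS = 2, y in [6, 11]  -> 2 point(s)
  x = 14: RHS = 4, y in [2, 15]  -> 2 point(s)
Affine points: 11. Add the point at infinity: total = 12.

#E(F_17) = 12


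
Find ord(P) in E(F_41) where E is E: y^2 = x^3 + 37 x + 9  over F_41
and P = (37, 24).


Compute successive multiples of P until we hit O:
  1P = (37, 24)
  2P = (4, 37)
  3P = (2, 38)
  4P = (12, 7)
  5P = (25, 35)
  6P = (16, 8)
  7P = (28, 18)
  8P = (22, 27)
  ... (continuing to 47P)
  47P = O

ord(P) = 47


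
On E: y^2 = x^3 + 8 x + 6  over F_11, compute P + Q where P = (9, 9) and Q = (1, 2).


P != Q, so use the chord formula.
s = (y2 - y1) / (x2 - x1) = (4) / (3) mod 11 = 5
x3 = s^2 - x1 - x2 mod 11 = 5^2 - 9 - 1 = 4
y3 = s (x1 - x3) - y1 mod 11 = 5 * (9 - 4) - 9 = 5

P + Q = (4, 5)


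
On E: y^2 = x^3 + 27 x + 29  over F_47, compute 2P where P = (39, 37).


Doubling: s = (3 x1^2 + a) / (2 y1)
s = (3*39^2 + 27) / (2*37) mod 47 = 29
x3 = s^2 - 2 x1 mod 47 = 29^2 - 2*39 = 11
y3 = s (x1 - x3) - y1 mod 47 = 29 * (39 - 11) - 37 = 23

2P = (11, 23)


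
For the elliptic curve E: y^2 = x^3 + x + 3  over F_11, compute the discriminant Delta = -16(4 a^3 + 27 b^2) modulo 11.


4 a^3 + 27 b^2 = 4*1^3 + 27*3^2 = 4 + 243 = 247
Delta = -16 * (247) = -3952
Delta mod 11 = 8

Delta = 8 (mod 11)


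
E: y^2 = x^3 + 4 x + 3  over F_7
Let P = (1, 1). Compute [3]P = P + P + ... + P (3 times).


k = 3 = 11_2 (binary, LSB first: 11)
Double-and-add from P = (1, 1):
  bit 0 = 1: acc = O + (1, 1) = (1, 1)
  bit 1 = 1: acc = (1, 1) + (5, 6) = (3, 0)

3P = (3, 0)


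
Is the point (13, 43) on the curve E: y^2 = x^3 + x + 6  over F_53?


Check whether y^2 = x^3 + 1 x + 6 (mod 53) for (x, y) = (13, 43).
LHS: y^2 = 43^2 mod 53 = 47
RHS: x^3 + 1 x + 6 = 13^3 + 1*13 + 6 mod 53 = 43
LHS != RHS

No, not on the curve


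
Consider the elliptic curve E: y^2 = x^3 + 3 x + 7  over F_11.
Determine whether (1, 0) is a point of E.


Check whether y^2 = x^3 + 3 x + 7 (mod 11) for (x, y) = (1, 0).
LHS: y^2 = 0^2 mod 11 = 0
RHS: x^3 + 3 x + 7 = 1^3 + 3*1 + 7 mod 11 = 0
LHS = RHS

Yes, on the curve


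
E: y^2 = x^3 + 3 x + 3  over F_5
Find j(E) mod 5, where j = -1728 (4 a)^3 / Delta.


Delta = -16(4 a^3 + 27 b^2) mod 5 = 4
-1728 * (4 a)^3 = -1728 * (4*3)^3 mod 5 = 1
j = 1 * 4^(-1) mod 5 = 4

j = 4 (mod 5)


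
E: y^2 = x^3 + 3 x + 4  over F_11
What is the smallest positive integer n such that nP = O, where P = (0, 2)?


Compute successive multiples of P until we hit O:
  1P = (0, 2)
  2P = (4, 6)
  3P = (8, 1)
  4P = (8, 10)
  5P = (4, 5)
  6P = (0, 9)
  7P = O

ord(P) = 7


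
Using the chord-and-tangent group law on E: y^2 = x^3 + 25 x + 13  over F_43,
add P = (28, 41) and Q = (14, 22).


P != Q, so use the chord formula.
s = (y2 - y1) / (x2 - x1) = (24) / (29) mod 43 = 29
x3 = s^2 - x1 - x2 mod 43 = 29^2 - 28 - 14 = 25
y3 = s (x1 - x3) - y1 mod 43 = 29 * (28 - 25) - 41 = 3

P + Q = (25, 3)


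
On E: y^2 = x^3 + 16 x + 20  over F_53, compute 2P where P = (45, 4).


Doubling: s = (3 x1^2 + a) / (2 y1)
s = (3*45^2 + 16) / (2*4) mod 53 = 26
x3 = s^2 - 2 x1 mod 53 = 26^2 - 2*45 = 3
y3 = s (x1 - x3) - y1 mod 53 = 26 * (45 - 3) - 4 = 28

2P = (3, 28)


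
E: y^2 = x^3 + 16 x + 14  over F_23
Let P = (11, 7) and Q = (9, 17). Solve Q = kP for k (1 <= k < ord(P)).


Enumerate multiples of P until we hit Q = (9, 17):
  1P = (11, 7)
  2P = (13, 21)
  3P = (2, 10)
  4P = (5, 14)
  5P = (9, 6)
  6P = (9, 17)
Match found at i = 6.

k = 6


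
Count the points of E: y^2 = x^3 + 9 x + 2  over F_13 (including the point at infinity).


For each x in F_13, count y with y^2 = x^3 + 9 x + 2 mod 13:
  x = 1: RHS = 12, y in [5, 8]  -> 2 point(s)
  x = 3: RHS = 4, y in [2, 11]  -> 2 point(s)
  x = 5: RHS = 3, y in [4, 9]  -> 2 point(s)
  x = 6: RHS = 12, y in [5, 8]  -> 2 point(s)
  x = 8: RHS = 1, y in [1, 12]  -> 2 point(s)
  x = 10: RHS = 0, y in [0]  -> 1 point(s)
Affine points: 11. Add the point at infinity: total = 12.

#E(F_13) = 12


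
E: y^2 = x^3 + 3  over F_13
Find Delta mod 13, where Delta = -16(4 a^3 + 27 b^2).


4 a^3 + 27 b^2 = 4*0^3 + 27*3^2 = 0 + 243 = 243
Delta = -16 * (243) = -3888
Delta mod 13 = 12

Delta = 12 (mod 13)


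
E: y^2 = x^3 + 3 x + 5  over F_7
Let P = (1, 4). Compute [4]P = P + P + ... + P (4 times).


k = 4 = 100_2 (binary, LSB first: 001)
Double-and-add from P = (1, 4):
  bit 0 = 0: acc unchanged = O
  bit 1 = 0: acc unchanged = O
  bit 2 = 1: acc = O + (4, 5) = (4, 5)

4P = (4, 5)


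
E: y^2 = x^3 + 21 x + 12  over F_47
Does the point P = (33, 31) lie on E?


Check whether y^2 = x^3 + 21 x + 12 (mod 47) for (x, y) = (33, 31).
LHS: y^2 = 31^2 mod 47 = 21
RHS: x^3 + 21 x + 12 = 33^3 + 21*33 + 12 mod 47 = 29
LHS != RHS

No, not on the curve


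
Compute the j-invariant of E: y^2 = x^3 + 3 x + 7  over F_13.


Delta = -16(4 a^3 + 27 b^2) mod 13 = 10
-1728 * (4 a)^3 = -1728 * (4*3)^3 mod 13 = 12
j = 12 * 10^(-1) mod 13 = 9

j = 9 (mod 13)


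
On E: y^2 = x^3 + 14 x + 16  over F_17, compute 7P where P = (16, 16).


k = 7 = 111_2 (binary, LSB first: 111)
Double-and-add from P = (16, 16):
  bit 0 = 1: acc = O + (16, 16) = (16, 16)
  bit 1 = 1: acc = (16, 16) + (2, 1) = (7, 7)
  bit 2 = 1: acc = (7, 7) + (12, 5) = (7, 10)

7P = (7, 10)


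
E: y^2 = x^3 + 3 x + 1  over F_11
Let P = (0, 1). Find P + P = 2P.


Doubling: s = (3 x1^2 + a) / (2 y1)
s = (3*0^2 + 3) / (2*1) mod 11 = 7
x3 = s^2 - 2 x1 mod 11 = 7^2 - 2*0 = 5
y3 = s (x1 - x3) - y1 mod 11 = 7 * (0 - 5) - 1 = 8

2P = (5, 8)


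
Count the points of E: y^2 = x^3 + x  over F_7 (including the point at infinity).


For each x in F_7, count y with y^2 = x^3 + 1 x + 0 mod 7:
  x = 0: RHS = 0, y in [0]  -> 1 point(s)
  x = 1: RHS = 2, y in [3, 4]  -> 2 point(s)
  x = 3: RHS = 2, y in [3, 4]  -> 2 point(s)
  x = 5: RHS = 4, y in [2, 5]  -> 2 point(s)
Affine points: 7. Add the point at infinity: total = 8.

#E(F_7) = 8


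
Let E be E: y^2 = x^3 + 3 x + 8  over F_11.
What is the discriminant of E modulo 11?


4 a^3 + 27 b^2 = 4*3^3 + 27*8^2 = 108 + 1728 = 1836
Delta = -16 * (1836) = -29376
Delta mod 11 = 5

Delta = 5 (mod 11)


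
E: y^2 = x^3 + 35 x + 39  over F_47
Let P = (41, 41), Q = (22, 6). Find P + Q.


P != Q, so use the chord formula.
s = (y2 - y1) / (x2 - x1) = (12) / (28) mod 47 = 34
x3 = s^2 - x1 - x2 mod 47 = 34^2 - 41 - 22 = 12
y3 = s (x1 - x3) - y1 mod 47 = 34 * (41 - 12) - 41 = 5

P + Q = (12, 5)


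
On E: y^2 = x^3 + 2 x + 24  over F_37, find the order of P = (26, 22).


Compute successive multiples of P until we hit O:
  1P = (26, 22)
  2P = (21, 22)
  3P = (27, 15)
  4P = (33, 27)
  5P = (14, 13)
  6P = (23, 8)
  7P = (18, 3)
  8P = (5, 14)
  ... (continuing to 22P)
  22P = O

ord(P) = 22


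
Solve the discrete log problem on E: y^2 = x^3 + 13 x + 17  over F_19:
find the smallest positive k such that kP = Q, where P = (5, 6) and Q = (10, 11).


Enumerate multiples of P until we hit Q = (10, 11):
  1P = (5, 6)
  2P = (10, 8)
  3P = (11, 3)
  4P = (8, 5)
  5P = (4, 0)
  6P = (8, 14)
  7P = (11, 16)
  8P = (10, 11)
Match found at i = 8.

k = 8


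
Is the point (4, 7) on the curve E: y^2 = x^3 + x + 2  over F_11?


Check whether y^2 = x^3 + 1 x + 2 (mod 11) for (x, y) = (4, 7).
LHS: y^2 = 7^2 mod 11 = 5
RHS: x^3 + 1 x + 2 = 4^3 + 1*4 + 2 mod 11 = 4
LHS != RHS

No, not on the curve


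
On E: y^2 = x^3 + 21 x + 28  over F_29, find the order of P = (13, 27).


Compute successive multiples of P until we hit O:
  1P = (13, 27)
  2P = (27, 23)
  3P = (24, 1)
  4P = (17, 22)
  5P = (6, 15)
  6P = (23, 18)
  7P = (26, 5)
  8P = (15, 21)
  ... (continuing to 39P)
  39P = O

ord(P) = 39


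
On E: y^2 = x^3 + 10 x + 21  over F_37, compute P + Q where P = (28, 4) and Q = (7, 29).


P != Q, so use the chord formula.
s = (y2 - y1) / (x2 - x1) = (25) / (16) mod 37 = 27
x3 = s^2 - x1 - x2 mod 37 = 27^2 - 28 - 7 = 28
y3 = s (x1 - x3) - y1 mod 37 = 27 * (28 - 28) - 4 = 33

P + Q = (28, 33)


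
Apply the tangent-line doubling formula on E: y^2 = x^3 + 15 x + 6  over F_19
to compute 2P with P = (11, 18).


Doubling: s = (3 x1^2 + a) / (2 y1)
s = (3*11^2 + 15) / (2*18) mod 19 = 1
x3 = s^2 - 2 x1 mod 19 = 1^2 - 2*11 = 17
y3 = s (x1 - x3) - y1 mod 19 = 1 * (11 - 17) - 18 = 14

2P = (17, 14)


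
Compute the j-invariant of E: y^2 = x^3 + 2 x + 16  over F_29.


Delta = -16(4 a^3 + 27 b^2) mod 29 = 24
-1728 * (4 a)^3 = -1728 * (4*2)^3 mod 29 = 25
j = 25 * 24^(-1) mod 29 = 24

j = 24 (mod 29)


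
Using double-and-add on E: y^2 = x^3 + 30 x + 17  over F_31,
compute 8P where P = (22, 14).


k = 8 = 1000_2 (binary, LSB first: 0001)
Double-and-add from P = (22, 14):
  bit 0 = 0: acc unchanged = O
  bit 1 = 0: acc unchanged = O
  bit 2 = 0: acc unchanged = O
  bit 3 = 1: acc = O + (22, 17) = (22, 17)

8P = (22, 17)


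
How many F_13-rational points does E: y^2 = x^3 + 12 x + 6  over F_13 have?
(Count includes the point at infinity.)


For each x in F_13, count y with y^2 = x^3 + 12 x + 6 mod 13:
  x = 2: RHS = 12, y in [5, 8]  -> 2 point(s)
  x = 3: RHS = 4, y in [2, 11]  -> 2 point(s)
  x = 4: RHS = 1, y in [1, 12]  -> 2 point(s)
  x = 5: RHS = 9, y in [3, 10]  -> 2 point(s)
  x = 7: RHS = 4, y in [2, 11]  -> 2 point(s)
  x = 8: RHS = 3, y in [4, 9]  -> 2 point(s)
  x = 11: RHS = 0, y in [0]  -> 1 point(s)
Affine points: 13. Add the point at infinity: total = 14.

#E(F_13) = 14


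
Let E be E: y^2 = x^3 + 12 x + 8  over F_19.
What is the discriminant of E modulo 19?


4 a^3 + 27 b^2 = 4*12^3 + 27*8^2 = 6912 + 1728 = 8640
Delta = -16 * (8640) = -138240
Delta mod 19 = 4

Delta = 4 (mod 19)


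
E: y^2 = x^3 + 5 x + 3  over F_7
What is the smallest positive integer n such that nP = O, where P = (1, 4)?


Compute successive multiples of P until we hit O:
  1P = (1, 4)
  2P = (6, 5)
  3P = (2, 0)
  4P = (6, 2)
  5P = (1, 3)
  6P = O

ord(P) = 6


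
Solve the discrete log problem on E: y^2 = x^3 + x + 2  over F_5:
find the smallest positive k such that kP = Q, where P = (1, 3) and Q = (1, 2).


Enumerate multiples of P until we hit Q = (1, 2):
  1P = (1, 3)
  2P = (4, 0)
  3P = (1, 2)
Match found at i = 3.

k = 3


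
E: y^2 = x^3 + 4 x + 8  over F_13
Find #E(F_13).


For each x in F_13, count y with y^2 = x^3 + 4 x + 8 mod 13:
  x = 1: RHS = 0, y in [0]  -> 1 point(s)
  x = 4: RHS = 10, y in [6, 7]  -> 2 point(s)
  x = 5: RHS = 10, y in [6, 7]  -> 2 point(s)
  x = 6: RHS = 1, y in [1, 12]  -> 2 point(s)
  x = 12: RHS = 3, y in [4, 9]  -> 2 point(s)
Affine points: 9. Add the point at infinity: total = 10.

#E(F_13) = 10


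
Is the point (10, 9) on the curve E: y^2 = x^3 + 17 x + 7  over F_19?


Check whether y^2 = x^3 + 17 x + 7 (mod 19) for (x, y) = (10, 9).
LHS: y^2 = 9^2 mod 19 = 5
RHS: x^3 + 17 x + 7 = 10^3 + 17*10 + 7 mod 19 = 18
LHS != RHS

No, not on the curve


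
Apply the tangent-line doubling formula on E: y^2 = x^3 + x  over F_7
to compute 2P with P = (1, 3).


Doubling: s = (3 x1^2 + a) / (2 y1)
s = (3*1^2 + 1) / (2*3) mod 7 = 3
x3 = s^2 - 2 x1 mod 7 = 3^2 - 2*1 = 0
y3 = s (x1 - x3) - y1 mod 7 = 3 * (1 - 0) - 3 = 0

2P = (0, 0)


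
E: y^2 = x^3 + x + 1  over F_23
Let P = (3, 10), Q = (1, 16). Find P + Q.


P != Q, so use the chord formula.
s = (y2 - y1) / (x2 - x1) = (6) / (21) mod 23 = 20
x3 = s^2 - x1 - x2 mod 23 = 20^2 - 3 - 1 = 5
y3 = s (x1 - x3) - y1 mod 23 = 20 * (3 - 5) - 10 = 19

P + Q = (5, 19)


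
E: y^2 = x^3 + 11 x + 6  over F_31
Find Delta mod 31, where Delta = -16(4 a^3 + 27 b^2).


4 a^3 + 27 b^2 = 4*11^3 + 27*6^2 = 5324 + 972 = 6296
Delta = -16 * (6296) = -100736
Delta mod 31 = 14

Delta = 14 (mod 31)


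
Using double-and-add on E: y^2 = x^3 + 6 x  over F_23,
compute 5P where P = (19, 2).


k = 5 = 101_2 (binary, LSB first: 101)
Double-and-add from P = (19, 2):
  bit 0 = 1: acc = O + (19, 2) = (19, 2)
  bit 1 = 0: acc unchanged = (19, 2)
  bit 2 = 1: acc = (19, 2) + (0, 0) = (10, 5)

5P = (10, 5)


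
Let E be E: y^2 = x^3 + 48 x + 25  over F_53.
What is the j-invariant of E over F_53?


Delta = -16(4 a^3 + 27 b^2) mod 53 = 32
-1728 * (4 a)^3 = -1728 * (4*48)^3 mod 53 = 10
j = 10 * 32^(-1) mod 53 = 50

j = 50 (mod 53)


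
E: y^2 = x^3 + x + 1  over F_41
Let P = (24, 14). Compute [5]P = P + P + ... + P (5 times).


k = 5 = 101_2 (binary, LSB first: 101)
Double-and-add from P = (24, 14):
  bit 0 = 1: acc = O + (24, 14) = (24, 14)
  bit 1 = 0: acc unchanged = (24, 14)
  bit 2 = 1: acc = (24, 14) + (3, 20) = (35, 36)

5P = (35, 36)


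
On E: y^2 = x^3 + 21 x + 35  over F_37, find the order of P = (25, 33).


Compute successive multiples of P until we hit O:
  1P = (25, 33)
  2P = (27, 34)
  3P = (13, 10)
  4P = (24, 9)
  5P = (9, 18)
  6P = (2, 14)
  7P = (26, 8)
  8P = (19, 2)
  ... (continuing to 35P)
  35P = O

ord(P) = 35


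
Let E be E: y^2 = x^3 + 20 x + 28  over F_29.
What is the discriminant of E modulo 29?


4 a^3 + 27 b^2 = 4*20^3 + 27*28^2 = 32000 + 21168 = 53168
Delta = -16 * (53168) = -850688
Delta mod 29 = 27

Delta = 27 (mod 29)


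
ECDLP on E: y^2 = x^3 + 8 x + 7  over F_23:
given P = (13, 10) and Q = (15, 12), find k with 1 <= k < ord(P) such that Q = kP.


Enumerate multiples of P until we hit Q = (15, 12):
  1P = (13, 10)
  2P = (6, 15)
  3P = (20, 18)
  4P = (19, 16)
  5P = (15, 11)
  6P = (1, 19)
  7P = (11, 0)
  8P = (1, 4)
  9P = (15, 12)
Match found at i = 9.

k = 9


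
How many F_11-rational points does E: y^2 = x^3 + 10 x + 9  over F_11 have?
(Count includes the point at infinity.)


For each x in F_11, count y with y^2 = x^3 + 10 x + 9 mod 11:
  x = 0: RHS = 9, y in [3, 8]  -> 2 point(s)
  x = 1: RHS = 9, y in [3, 8]  -> 2 point(s)
  x = 2: RHS = 4, y in [2, 9]  -> 2 point(s)
  x = 3: RHS = 0, y in [0]  -> 1 point(s)
  x = 4: RHS = 3, y in [5, 6]  -> 2 point(s)
  x = 7: RHS = 4, y in [2, 9]  -> 2 point(s)
  x = 9: RHS = 3, y in [5, 6]  -> 2 point(s)
  x = 10: RHS = 9, y in [3, 8]  -> 2 point(s)
Affine points: 15. Add the point at infinity: total = 16.

#E(F_11) = 16


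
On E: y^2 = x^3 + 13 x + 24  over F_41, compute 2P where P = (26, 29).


Doubling: s = (3 x1^2 + a) / (2 y1)
s = (3*26^2 + 13) / (2*29) mod 41 = 26
x3 = s^2 - 2 x1 mod 41 = 26^2 - 2*26 = 9
y3 = s (x1 - x3) - y1 mod 41 = 26 * (26 - 9) - 29 = 3

2P = (9, 3)


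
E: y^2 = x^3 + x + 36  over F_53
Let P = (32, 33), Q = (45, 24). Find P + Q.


P != Q, so use the chord formula.
s = (y2 - y1) / (x2 - x1) = (44) / (13) mod 53 = 36
x3 = s^2 - x1 - x2 mod 53 = 36^2 - 32 - 45 = 0
y3 = s (x1 - x3) - y1 mod 53 = 36 * (32 - 0) - 33 = 6

P + Q = (0, 6)


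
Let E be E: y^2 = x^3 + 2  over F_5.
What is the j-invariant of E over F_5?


Delta = -16(4 a^3 + 27 b^2) mod 5 = 2
-1728 * (4 a)^3 = -1728 * (4*0)^3 mod 5 = 0
j = 0 * 2^(-1) mod 5 = 0

j = 0 (mod 5)


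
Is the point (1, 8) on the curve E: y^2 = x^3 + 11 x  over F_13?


Check whether y^2 = x^3 + 11 x + 0 (mod 13) for (x, y) = (1, 8).
LHS: y^2 = 8^2 mod 13 = 12
RHS: x^3 + 11 x + 0 = 1^3 + 11*1 + 0 mod 13 = 12
LHS = RHS

Yes, on the curve


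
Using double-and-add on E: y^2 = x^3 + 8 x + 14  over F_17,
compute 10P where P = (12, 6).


k = 10 = 1010_2 (binary, LSB first: 0101)
Double-and-add from P = (12, 6):
  bit 0 = 0: acc unchanged = O
  bit 1 = 1: acc = O + (2, 15) = (2, 15)
  bit 2 = 0: acc unchanged = (2, 15)
  bit 3 = 1: acc = (2, 15) + (5, 14) = (12, 11)

10P = (12, 11)


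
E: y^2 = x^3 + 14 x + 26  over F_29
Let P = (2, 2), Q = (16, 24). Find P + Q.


P != Q, so use the chord formula.
s = (y2 - y1) / (x2 - x1) = (22) / (14) mod 29 = 14
x3 = s^2 - x1 - x2 mod 29 = 14^2 - 2 - 16 = 4
y3 = s (x1 - x3) - y1 mod 29 = 14 * (2 - 4) - 2 = 28

P + Q = (4, 28)


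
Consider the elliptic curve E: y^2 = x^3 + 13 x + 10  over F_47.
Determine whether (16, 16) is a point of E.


Check whether y^2 = x^3 + 13 x + 10 (mod 47) for (x, y) = (16, 16).
LHS: y^2 = 16^2 mod 47 = 21
RHS: x^3 + 13 x + 10 = 16^3 + 13*16 + 10 mod 47 = 37
LHS != RHS

No, not on the curve


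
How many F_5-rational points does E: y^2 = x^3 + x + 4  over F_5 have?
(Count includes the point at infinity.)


For each x in F_5, count y with y^2 = x^3 + 1 x + 4 mod 5:
  x = 0: RHS = 4, y in [2, 3]  -> 2 point(s)
  x = 1: RHS = 1, y in [1, 4]  -> 2 point(s)
  x = 2: RHS = 4, y in [2, 3]  -> 2 point(s)
  x = 3: RHS = 4, y in [2, 3]  -> 2 point(s)
Affine points: 8. Add the point at infinity: total = 9.

#E(F_5) = 9


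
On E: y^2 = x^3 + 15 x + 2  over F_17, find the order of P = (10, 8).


Compute successive multiples of P until we hit O:
  1P = (10, 8)
  2P = (10, 9)
  3P = O

ord(P) = 3


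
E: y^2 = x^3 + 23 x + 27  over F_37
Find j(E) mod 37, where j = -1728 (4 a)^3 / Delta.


Delta = -16(4 a^3 + 27 b^2) mod 37 = 30
-1728 * (4 a)^3 = -1728 * (4*23)^3 mod 37 = 31
j = 31 * 30^(-1) mod 37 = 22

j = 22 (mod 37)


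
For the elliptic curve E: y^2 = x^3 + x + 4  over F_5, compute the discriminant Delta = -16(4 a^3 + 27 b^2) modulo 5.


4 a^3 + 27 b^2 = 4*1^3 + 27*4^2 = 4 + 432 = 436
Delta = -16 * (436) = -6976
Delta mod 5 = 4

Delta = 4 (mod 5)


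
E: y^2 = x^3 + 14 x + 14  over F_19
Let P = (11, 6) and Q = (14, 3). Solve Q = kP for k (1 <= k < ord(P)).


Enumerate multiples of P until we hit Q = (14, 3):
  1P = (11, 6)
  2P = (3, 11)
  3P = (14, 3)
Match found at i = 3.

k = 3


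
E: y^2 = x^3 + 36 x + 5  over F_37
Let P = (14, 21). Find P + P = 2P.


Doubling: s = (3 x1^2 + a) / (2 y1)
s = (3*14^2 + 36) / (2*21) mod 37 = 36
x3 = s^2 - 2 x1 mod 37 = 36^2 - 2*14 = 10
y3 = s (x1 - x3) - y1 mod 37 = 36 * (14 - 10) - 21 = 12

2P = (10, 12)


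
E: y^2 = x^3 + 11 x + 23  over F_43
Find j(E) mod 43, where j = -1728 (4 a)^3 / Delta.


Delta = -16(4 a^3 + 27 b^2) mod 43 = 16
-1728 * (4 a)^3 = -1728 * (4*11)^3 mod 43 = 35
j = 35 * 16^(-1) mod 43 = 21

j = 21 (mod 43)


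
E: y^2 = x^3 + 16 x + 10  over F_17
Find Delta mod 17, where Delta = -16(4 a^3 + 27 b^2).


4 a^3 + 27 b^2 = 4*16^3 + 27*10^2 = 16384 + 2700 = 19084
Delta = -16 * (19084) = -305344
Delta mod 17 = 10

Delta = 10 (mod 17)


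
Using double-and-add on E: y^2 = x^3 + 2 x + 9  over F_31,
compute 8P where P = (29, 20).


k = 8 = 1000_2 (binary, LSB first: 0001)
Double-and-add from P = (29, 20):
  bit 0 = 0: acc unchanged = O
  bit 1 = 0: acc unchanged = O
  bit 2 = 0: acc unchanged = O
  bit 3 = 1: acc = O + (29, 11) = (29, 11)

8P = (29, 11)


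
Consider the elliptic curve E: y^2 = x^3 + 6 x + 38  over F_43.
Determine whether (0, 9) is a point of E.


Check whether y^2 = x^3 + 6 x + 38 (mod 43) for (x, y) = (0, 9).
LHS: y^2 = 9^2 mod 43 = 38
RHS: x^3 + 6 x + 38 = 0^3 + 6*0 + 38 mod 43 = 38
LHS = RHS

Yes, on the curve


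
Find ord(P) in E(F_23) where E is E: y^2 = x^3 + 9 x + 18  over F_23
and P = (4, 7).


Compute successive multiples of P until we hit O:
  1P = (4, 7)
  2P = (4, 16)
  3P = O

ord(P) = 3


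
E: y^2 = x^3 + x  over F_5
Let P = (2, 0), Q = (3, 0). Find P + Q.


P != Q, so use the chord formula.
s = (y2 - y1) / (x2 - x1) = (0) / (1) mod 5 = 0
x3 = s^2 - x1 - x2 mod 5 = 0^2 - 2 - 3 = 0
y3 = s (x1 - x3) - y1 mod 5 = 0 * (2 - 0) - 0 = 0

P + Q = (0, 0)


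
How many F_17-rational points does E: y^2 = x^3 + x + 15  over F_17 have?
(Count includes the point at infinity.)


For each x in F_17, count y with y^2 = x^3 + 1 x + 15 mod 17:
  x = 0: RHS = 15, y in [7, 10]  -> 2 point(s)
  x = 1: RHS = 0, y in [0]  -> 1 point(s)
  x = 2: RHS = 8, y in [5, 12]  -> 2 point(s)
  x = 4: RHS = 15, y in [7, 10]  -> 2 point(s)
  x = 5: RHS = 9, y in [3, 14]  -> 2 point(s)
  x = 6: RHS = 16, y in [4, 13]  -> 2 point(s)
  x = 7: RHS = 8, y in [5, 12]  -> 2 point(s)
  x = 8: RHS = 8, y in [5, 12]  -> 2 point(s)
  x = 12: RHS = 4, y in [2, 15]  -> 2 point(s)
  x = 13: RHS = 15, y in [7, 10]  -> 2 point(s)
  x = 14: RHS = 2, y in [6, 11]  -> 2 point(s)
  x = 16: RHS = 13, y in [8, 9]  -> 2 point(s)
Affine points: 23. Add the point at infinity: total = 24.

#E(F_17) = 24


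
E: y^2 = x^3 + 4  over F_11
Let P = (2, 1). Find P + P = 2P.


Doubling: s = (3 x1^2 + a) / (2 y1)
s = (3*2^2 + 0) / (2*1) mod 11 = 6
x3 = s^2 - 2 x1 mod 11 = 6^2 - 2*2 = 10
y3 = s (x1 - x3) - y1 mod 11 = 6 * (2 - 10) - 1 = 6

2P = (10, 6)


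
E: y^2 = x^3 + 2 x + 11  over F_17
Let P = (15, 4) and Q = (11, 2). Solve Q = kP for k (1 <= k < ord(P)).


Enumerate multiples of P until we hit Q = (11, 2):
  1P = (15, 4)
  2P = (6, 16)
  3P = (11, 2)
Match found at i = 3.

k = 3


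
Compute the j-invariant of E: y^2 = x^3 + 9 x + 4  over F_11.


Delta = -16(4 a^3 + 27 b^2) mod 11 = 2
-1728 * (4 a)^3 = -1728 * (4*9)^3 mod 11 = 6
j = 6 * 2^(-1) mod 11 = 3

j = 3 (mod 11)


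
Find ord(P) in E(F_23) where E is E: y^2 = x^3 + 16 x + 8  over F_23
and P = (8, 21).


Compute successive multiples of P until we hit O:
  1P = (8, 21)
  2P = (20, 5)
  3P = (7, 16)
  4P = (10, 15)
  5P = (14, 20)
  6P = (17, 15)
  7P = (1, 5)
  8P = (15, 9)
  ... (continuing to 27P)
  27P = O

ord(P) = 27


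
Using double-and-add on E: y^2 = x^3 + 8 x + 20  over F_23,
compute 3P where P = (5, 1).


k = 3 = 11_2 (binary, LSB first: 11)
Double-and-add from P = (5, 1):
  bit 0 = 1: acc = O + (5, 1) = (5, 1)
  bit 1 = 1: acc = (5, 1) + (16, 14) = (11, 17)

3P = (11, 17)


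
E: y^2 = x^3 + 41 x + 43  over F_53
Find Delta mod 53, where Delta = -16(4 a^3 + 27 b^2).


4 a^3 + 27 b^2 = 4*41^3 + 27*43^2 = 275684 + 49923 = 325607
Delta = -16 * (325607) = -5209712
Delta mod 53 = 29

Delta = 29 (mod 53)


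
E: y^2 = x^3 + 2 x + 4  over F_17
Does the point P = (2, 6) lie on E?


Check whether y^2 = x^3 + 2 x + 4 (mod 17) for (x, y) = (2, 6).
LHS: y^2 = 6^2 mod 17 = 2
RHS: x^3 + 2 x + 4 = 2^3 + 2*2 + 4 mod 17 = 16
LHS != RHS

No, not on the curve


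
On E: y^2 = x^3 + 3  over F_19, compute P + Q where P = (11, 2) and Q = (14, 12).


P != Q, so use the chord formula.
s = (y2 - y1) / (x2 - x1) = (10) / (3) mod 19 = 16
x3 = s^2 - x1 - x2 mod 19 = 16^2 - 11 - 14 = 3
y3 = s (x1 - x3) - y1 mod 19 = 16 * (11 - 3) - 2 = 12

P + Q = (3, 12)


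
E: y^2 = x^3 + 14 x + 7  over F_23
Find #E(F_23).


For each x in F_23, count y with y^2 = x^3 + 14 x + 7 mod 23:
  x = 4: RHS = 12, y in [9, 14]  -> 2 point(s)
  x = 5: RHS = 18, y in [8, 15]  -> 2 point(s)
  x = 6: RHS = 8, y in [10, 13]  -> 2 point(s)
  x = 14: RHS = 3, y in [7, 16]  -> 2 point(s)
  x = 15: RHS = 4, y in [2, 21]  -> 2 point(s)
  x = 16: RHS = 3, y in [7, 16]  -> 2 point(s)
  x = 17: RHS = 6, y in [11, 12]  -> 2 point(s)
  x = 19: RHS = 2, y in [5, 18]  -> 2 point(s)
Affine points: 16. Add the point at infinity: total = 17.

#E(F_23) = 17


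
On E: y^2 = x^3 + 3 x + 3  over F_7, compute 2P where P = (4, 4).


Doubling: s = (3 x1^2 + a) / (2 y1)
s = (3*4^2 + 3) / (2*4) mod 7 = 2
x3 = s^2 - 2 x1 mod 7 = 2^2 - 2*4 = 3
y3 = s (x1 - x3) - y1 mod 7 = 2 * (4 - 3) - 4 = 5

2P = (3, 5)


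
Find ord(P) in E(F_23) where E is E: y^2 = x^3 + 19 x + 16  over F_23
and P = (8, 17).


Compute successive multiples of P until we hit O:
  1P = (8, 17)
  2P = (2, 4)
  3P = (3, 13)
  4P = (20, 1)
  5P = (7, 20)
  6P = (17, 10)
  7P = (4, 8)
  8P = (6, 22)
  ... (continuing to 30P)
  30P = O

ord(P) = 30


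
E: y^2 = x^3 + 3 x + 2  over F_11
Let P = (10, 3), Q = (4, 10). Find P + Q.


P != Q, so use the chord formula.
s = (y2 - y1) / (x2 - x1) = (7) / (5) mod 11 = 8
x3 = s^2 - x1 - x2 mod 11 = 8^2 - 10 - 4 = 6
y3 = s (x1 - x3) - y1 mod 11 = 8 * (10 - 6) - 3 = 7

P + Q = (6, 7)


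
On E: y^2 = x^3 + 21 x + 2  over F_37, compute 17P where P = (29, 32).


k = 17 = 10001_2 (binary, LSB first: 10001)
Double-and-add from P = (29, 32):
  bit 0 = 1: acc = O + (29, 32) = (29, 32)
  bit 1 = 0: acc unchanged = (29, 32)
  bit 2 = 0: acc unchanged = (29, 32)
  bit 3 = 0: acc unchanged = (29, 32)
  bit 4 = 1: acc = (29, 32) + (18, 25) = (6, 23)

17P = (6, 23)


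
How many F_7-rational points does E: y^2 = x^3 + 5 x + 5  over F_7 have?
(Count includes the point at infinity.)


For each x in F_7, count y with y^2 = x^3 + 5 x + 5 mod 7:
  x = 1: RHS = 4, y in [2, 5]  -> 2 point(s)
  x = 2: RHS = 2, y in [3, 4]  -> 2 point(s)
  x = 5: RHS = 1, y in [1, 6]  -> 2 point(s)
Affine points: 6. Add the point at infinity: total = 7.

#E(F_7) = 7


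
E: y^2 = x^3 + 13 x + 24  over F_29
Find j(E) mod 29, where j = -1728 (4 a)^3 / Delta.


Delta = -16(4 a^3 + 27 b^2) mod 29 = 1
-1728 * (4 a)^3 = -1728 * (4*13)^3 mod 29 = 18
j = 18 * 1^(-1) mod 29 = 18

j = 18 (mod 29)


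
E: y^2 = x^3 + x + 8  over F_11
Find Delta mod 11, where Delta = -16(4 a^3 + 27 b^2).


4 a^3 + 27 b^2 = 4*1^3 + 27*8^2 = 4 + 1728 = 1732
Delta = -16 * (1732) = -27712
Delta mod 11 = 8

Delta = 8 (mod 11)


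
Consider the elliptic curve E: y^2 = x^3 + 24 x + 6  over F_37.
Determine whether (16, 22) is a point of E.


Check whether y^2 = x^3 + 24 x + 6 (mod 37) for (x, y) = (16, 22).
LHS: y^2 = 22^2 mod 37 = 3
RHS: x^3 + 24 x + 6 = 16^3 + 24*16 + 6 mod 37 = 9
LHS != RHS

No, not on the curve


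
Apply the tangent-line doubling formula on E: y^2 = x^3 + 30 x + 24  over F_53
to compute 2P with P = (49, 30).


Doubling: s = (3 x1^2 + a) / (2 y1)
s = (3*49^2 + 30) / (2*30) mod 53 = 49
x3 = s^2 - 2 x1 mod 53 = 49^2 - 2*49 = 24
y3 = s (x1 - x3) - y1 mod 53 = 49 * (49 - 24) - 30 = 29

2P = (24, 29)


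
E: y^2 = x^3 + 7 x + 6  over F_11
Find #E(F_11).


For each x in F_11, count y with y^2 = x^3 + 7 x + 6 mod 11:
  x = 1: RHS = 3, y in [5, 6]  -> 2 point(s)
  x = 5: RHS = 1, y in [1, 10]  -> 2 point(s)
  x = 6: RHS = 0, y in [0]  -> 1 point(s)
  x = 10: RHS = 9, y in [3, 8]  -> 2 point(s)
Affine points: 7. Add the point at infinity: total = 8.

#E(F_11) = 8


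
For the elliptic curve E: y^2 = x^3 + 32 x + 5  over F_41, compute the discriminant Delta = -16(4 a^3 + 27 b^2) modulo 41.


4 a^3 + 27 b^2 = 4*32^3 + 27*5^2 = 131072 + 675 = 131747
Delta = -16 * (131747) = -2107952
Delta mod 41 = 22

Delta = 22 (mod 41)


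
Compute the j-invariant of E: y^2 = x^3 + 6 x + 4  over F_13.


Delta = -16(4 a^3 + 27 b^2) mod 13 = 12
-1728 * (4 a)^3 = -1728 * (4*6)^3 mod 13 = 5
j = 5 * 12^(-1) mod 13 = 8

j = 8 (mod 13)


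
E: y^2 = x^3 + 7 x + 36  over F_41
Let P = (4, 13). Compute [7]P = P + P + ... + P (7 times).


k = 7 = 111_2 (binary, LSB first: 111)
Double-and-add from P = (4, 13):
  bit 0 = 1: acc = O + (4, 13) = (4, 13)
  bit 1 = 1: acc = (4, 13) + (10, 9) = (32, 33)
  bit 2 = 1: acc = (32, 33) + (3, 17) = (26, 0)

7P = (26, 0)


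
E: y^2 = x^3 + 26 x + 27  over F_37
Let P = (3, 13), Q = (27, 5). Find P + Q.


P != Q, so use the chord formula.
s = (y2 - y1) / (x2 - x1) = (29) / (24) mod 37 = 12
x3 = s^2 - x1 - x2 mod 37 = 12^2 - 3 - 27 = 3
y3 = s (x1 - x3) - y1 mod 37 = 12 * (3 - 3) - 13 = 24

P + Q = (3, 24)


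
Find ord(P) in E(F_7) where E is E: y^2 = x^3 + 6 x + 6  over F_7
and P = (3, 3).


Compute successive multiples of P until we hit O:
  1P = (3, 3)
  2P = (5, 0)
  3P = (3, 4)
  4P = O

ord(P) = 4


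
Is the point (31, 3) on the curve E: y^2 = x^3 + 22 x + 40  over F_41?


Check whether y^2 = x^3 + 22 x + 40 (mod 41) for (x, y) = (31, 3).
LHS: y^2 = 3^2 mod 41 = 9
RHS: x^3 + 22 x + 40 = 31^3 + 22*31 + 40 mod 41 = 9
LHS = RHS

Yes, on the curve


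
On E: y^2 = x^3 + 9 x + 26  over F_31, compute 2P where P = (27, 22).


Doubling: s = (3 x1^2 + a) / (2 y1)
s = (3*27^2 + 9) / (2*22) mod 31 = 2
x3 = s^2 - 2 x1 mod 31 = 2^2 - 2*27 = 12
y3 = s (x1 - x3) - y1 mod 31 = 2 * (27 - 12) - 22 = 8

2P = (12, 8)


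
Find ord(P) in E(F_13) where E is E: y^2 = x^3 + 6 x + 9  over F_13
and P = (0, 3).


Compute successive multiples of P until we hit O:
  1P = (0, 3)
  2P = (1, 9)
  3P = (9, 8)
  4P = (8, 7)
  5P = (2, 9)
  6P = (7, 2)
  7P = (10, 4)
  8P = (6, 12)
  ... (continuing to 17P)
  17P = O

ord(P) = 17


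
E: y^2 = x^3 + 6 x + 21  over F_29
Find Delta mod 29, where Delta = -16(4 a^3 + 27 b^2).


4 a^3 + 27 b^2 = 4*6^3 + 27*21^2 = 864 + 11907 = 12771
Delta = -16 * (12771) = -204336
Delta mod 29 = 27

Delta = 27 (mod 29)


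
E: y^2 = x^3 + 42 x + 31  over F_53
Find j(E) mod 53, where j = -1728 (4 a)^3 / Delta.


Delta = -16(4 a^3 + 27 b^2) mod 53 = 10
-1728 * (4 a)^3 = -1728 * (4*42)^3 mod 53 = 45
j = 45 * 10^(-1) mod 53 = 31

j = 31 (mod 53)


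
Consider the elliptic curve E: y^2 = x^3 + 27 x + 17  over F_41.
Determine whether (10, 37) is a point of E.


Check whether y^2 = x^3 + 27 x + 17 (mod 41) for (x, y) = (10, 37).
LHS: y^2 = 37^2 mod 41 = 16
RHS: x^3 + 27 x + 17 = 10^3 + 27*10 + 17 mod 41 = 16
LHS = RHS

Yes, on the curve


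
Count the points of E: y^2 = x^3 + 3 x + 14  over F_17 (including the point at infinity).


For each x in F_17, count y with y^2 = x^3 + 3 x + 14 mod 17:
  x = 1: RHS = 1, y in [1, 16]  -> 2 point(s)
  x = 3: RHS = 16, y in [4, 13]  -> 2 point(s)
  x = 5: RHS = 1, y in [1, 16]  -> 2 point(s)
  x = 7: RHS = 4, y in [2, 15]  -> 2 point(s)
  x = 11: RHS = 1, y in [1, 16]  -> 2 point(s)
  x = 15: RHS = 0, y in [0]  -> 1 point(s)
Affine points: 11. Add the point at infinity: total = 12.

#E(F_17) = 12


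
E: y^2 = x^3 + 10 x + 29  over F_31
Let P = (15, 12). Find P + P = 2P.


Doubling: s = (3 x1^2 + a) / (2 y1)
s = (3*15^2 + 10) / (2*12) mod 31 = 4
x3 = s^2 - 2 x1 mod 31 = 4^2 - 2*15 = 17
y3 = s (x1 - x3) - y1 mod 31 = 4 * (15 - 17) - 12 = 11

2P = (17, 11)


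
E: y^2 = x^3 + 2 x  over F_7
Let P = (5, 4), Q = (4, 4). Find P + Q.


P != Q, so use the chord formula.
s = (y2 - y1) / (x2 - x1) = (0) / (6) mod 7 = 0
x3 = s^2 - x1 - x2 mod 7 = 0^2 - 5 - 4 = 5
y3 = s (x1 - x3) - y1 mod 7 = 0 * (5 - 5) - 4 = 3

P + Q = (5, 3)


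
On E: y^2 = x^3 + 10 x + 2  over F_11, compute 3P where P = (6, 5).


k = 3 = 11_2 (binary, LSB first: 11)
Double-and-add from P = (6, 5):
  bit 0 = 1: acc = O + (6, 5) = (6, 5)
  bit 1 = 1: acc = (6, 5) + (8, 0) = (6, 6)

3P = (6, 6)


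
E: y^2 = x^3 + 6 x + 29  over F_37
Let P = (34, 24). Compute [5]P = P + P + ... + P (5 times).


k = 5 = 101_2 (binary, LSB first: 101)
Double-and-add from P = (34, 24):
  bit 0 = 1: acc = O + (34, 24) = (34, 24)
  bit 1 = 0: acc unchanged = (34, 24)
  bit 2 = 1: acc = (34, 24) + (3, 0) = (16, 15)

5P = (16, 15)


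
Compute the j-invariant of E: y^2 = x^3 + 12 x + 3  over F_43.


Delta = -16(4 a^3 + 27 b^2) mod 43 = 29
-1728 * (4 a)^3 = -1728 * (4*12)^3 mod 43 = 32
j = 32 * 29^(-1) mod 43 = 10

j = 10 (mod 43)


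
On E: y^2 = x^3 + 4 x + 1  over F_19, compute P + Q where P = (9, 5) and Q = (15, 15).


P != Q, so use the chord formula.
s = (y2 - y1) / (x2 - x1) = (10) / (6) mod 19 = 8
x3 = s^2 - x1 - x2 mod 19 = 8^2 - 9 - 15 = 2
y3 = s (x1 - x3) - y1 mod 19 = 8 * (9 - 2) - 5 = 13

P + Q = (2, 13)


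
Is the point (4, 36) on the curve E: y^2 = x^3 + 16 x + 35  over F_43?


Check whether y^2 = x^3 + 16 x + 35 (mod 43) for (x, y) = (4, 36).
LHS: y^2 = 36^2 mod 43 = 6
RHS: x^3 + 16 x + 35 = 4^3 + 16*4 + 35 mod 43 = 34
LHS != RHS

No, not on the curve


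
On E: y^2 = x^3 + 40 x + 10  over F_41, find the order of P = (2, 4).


Compute successive multiples of P until we hit O:
  1P = (2, 4)
  2P = (28, 32)
  3P = (1, 16)
  4P = (18, 24)
  5P = (20, 35)
  6P = (35, 28)
  7P = (13, 29)
  8P = (21, 5)
  ... (continuing to 51P)
  51P = O

ord(P) = 51


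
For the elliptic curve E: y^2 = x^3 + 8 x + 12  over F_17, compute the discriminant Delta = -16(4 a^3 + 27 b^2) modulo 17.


4 a^3 + 27 b^2 = 4*8^3 + 27*12^2 = 2048 + 3888 = 5936
Delta = -16 * (5936) = -94976
Delta mod 17 = 3

Delta = 3 (mod 17)


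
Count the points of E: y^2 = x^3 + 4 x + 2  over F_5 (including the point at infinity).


For each x in F_5, count y with y^2 = x^3 + 4 x + 2 mod 5:
  x = 3: RHS = 1, y in [1, 4]  -> 2 point(s)
Affine points: 2. Add the point at infinity: total = 3.

#E(F_5) = 3


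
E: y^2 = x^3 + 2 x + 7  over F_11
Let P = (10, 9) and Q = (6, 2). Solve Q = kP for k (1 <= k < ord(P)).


Enumerate multiples of P until we hit Q = (6, 2):
  1P = (10, 9)
  2P = (7, 1)
  3P = (6, 9)
  4P = (6, 2)
Match found at i = 4.

k = 4


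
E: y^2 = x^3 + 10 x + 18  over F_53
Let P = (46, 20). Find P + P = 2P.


Doubling: s = (3 x1^2 + a) / (2 y1)
s = (3*46^2 + 10) / (2*20) mod 53 = 45
x3 = s^2 - 2 x1 mod 53 = 45^2 - 2*46 = 25
y3 = s (x1 - x3) - y1 mod 53 = 45 * (46 - 25) - 20 = 24

2P = (25, 24)


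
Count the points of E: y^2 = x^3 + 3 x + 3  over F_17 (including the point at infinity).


For each x in F_17, count y with y^2 = x^3 + 3 x + 3 mod 17:
  x = 2: RHS = 0, y in [0]  -> 1 point(s)
  x = 6: RHS = 16, y in [4, 13]  -> 2 point(s)
  x = 10: RHS = 13, y in [8, 9]  -> 2 point(s)
  x = 12: RHS = 16, y in [4, 13]  -> 2 point(s)
  x = 14: RHS = 1, y in [1, 16]  -> 2 point(s)
  x = 16: RHS = 16, y in [4, 13]  -> 2 point(s)
Affine points: 11. Add the point at infinity: total = 12.

#E(F_17) = 12


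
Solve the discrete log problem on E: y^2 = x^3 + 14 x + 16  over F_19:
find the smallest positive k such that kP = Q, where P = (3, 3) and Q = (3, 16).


Enumerate multiples of P until we hit Q = (3, 16):
  1P = (3, 3)
  2P = (18, 18)
  3P = (18, 1)
  4P = (3, 16)
Match found at i = 4.

k = 4


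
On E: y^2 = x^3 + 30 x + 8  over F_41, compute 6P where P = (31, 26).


k = 6 = 110_2 (binary, LSB first: 011)
Double-and-add from P = (31, 26):
  bit 0 = 0: acc unchanged = O
  bit 1 = 1: acc = O + (18, 36) = (18, 36)
  bit 2 = 1: acc = (18, 36) + (23, 14) = (21, 10)

6P = (21, 10)


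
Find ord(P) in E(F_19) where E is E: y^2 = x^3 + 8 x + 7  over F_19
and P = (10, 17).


Compute successive multiples of P until we hit O:
  1P = (10, 17)
  2P = (0, 11)
  3P = (1, 15)
  4P = (5, 1)
  5P = (15, 5)
  6P = (18, 6)
  7P = (11, 1)
  8P = (7, 11)
  ... (continuing to 25P)
  25P = O

ord(P) = 25


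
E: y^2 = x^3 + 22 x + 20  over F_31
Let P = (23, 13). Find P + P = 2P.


Doubling: s = (3 x1^2 + a) / (2 y1)
s = (3*23^2 + 22) / (2*13) mod 31 = 13
x3 = s^2 - 2 x1 mod 31 = 13^2 - 2*23 = 30
y3 = s (x1 - x3) - y1 mod 31 = 13 * (23 - 30) - 13 = 20

2P = (30, 20)


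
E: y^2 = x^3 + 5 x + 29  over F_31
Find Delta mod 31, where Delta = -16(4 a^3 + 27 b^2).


4 a^3 + 27 b^2 = 4*5^3 + 27*29^2 = 500 + 22707 = 23207
Delta = -16 * (23207) = -371312
Delta mod 31 = 6

Delta = 6 (mod 31)


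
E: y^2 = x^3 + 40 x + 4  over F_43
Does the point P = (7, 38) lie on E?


Check whether y^2 = x^3 + 40 x + 4 (mod 43) for (x, y) = (7, 38).
LHS: y^2 = 38^2 mod 43 = 25
RHS: x^3 + 40 x + 4 = 7^3 + 40*7 + 4 mod 43 = 25
LHS = RHS

Yes, on the curve


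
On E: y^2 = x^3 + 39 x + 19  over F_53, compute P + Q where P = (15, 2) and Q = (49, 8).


P != Q, so use the chord formula.
s = (y2 - y1) / (x2 - x1) = (6) / (34) mod 53 = 22
x3 = s^2 - x1 - x2 mod 53 = 22^2 - 15 - 49 = 49
y3 = s (x1 - x3) - y1 mod 53 = 22 * (15 - 49) - 2 = 45

P + Q = (49, 45)


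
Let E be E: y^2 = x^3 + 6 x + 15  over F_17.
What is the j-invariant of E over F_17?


Delta = -16(4 a^3 + 27 b^2) mod 17 = 3
-1728 * (4 a)^3 = -1728 * (4*6)^3 mod 17 = 1
j = 1 * 3^(-1) mod 17 = 6

j = 6 (mod 17)


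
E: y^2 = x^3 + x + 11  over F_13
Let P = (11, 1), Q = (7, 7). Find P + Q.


P != Q, so use the chord formula.
s = (y2 - y1) / (x2 - x1) = (6) / (9) mod 13 = 5
x3 = s^2 - x1 - x2 mod 13 = 5^2 - 11 - 7 = 7
y3 = s (x1 - x3) - y1 mod 13 = 5 * (11 - 7) - 1 = 6

P + Q = (7, 6)


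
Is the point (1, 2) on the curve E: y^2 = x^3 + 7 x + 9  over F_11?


Check whether y^2 = x^3 + 7 x + 9 (mod 11) for (x, y) = (1, 2).
LHS: y^2 = 2^2 mod 11 = 4
RHS: x^3 + 7 x + 9 = 1^3 + 7*1 + 9 mod 11 = 6
LHS != RHS

No, not on the curve


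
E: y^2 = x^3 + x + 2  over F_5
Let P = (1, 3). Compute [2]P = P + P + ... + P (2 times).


k = 2 = 10_2 (binary, LSB first: 01)
Double-and-add from P = (1, 3):
  bit 0 = 0: acc unchanged = O
  bit 1 = 1: acc = O + (4, 0) = (4, 0)

2P = (4, 0)


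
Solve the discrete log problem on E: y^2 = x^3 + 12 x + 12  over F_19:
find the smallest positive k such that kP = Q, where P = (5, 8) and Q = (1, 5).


Enumerate multiples of P until we hit Q = (1, 5):
  1P = (5, 8)
  2P = (14, 6)
  3P = (16, 5)
  4P = (2, 5)
  5P = (13, 3)
  6P = (10, 7)
  7P = (1, 14)
  8P = (1, 5)
Match found at i = 8.

k = 8


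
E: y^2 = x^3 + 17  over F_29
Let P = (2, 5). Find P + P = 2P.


Doubling: s = (3 x1^2 + a) / (2 y1)
s = (3*2^2 + 0) / (2*5) mod 29 = 7
x3 = s^2 - 2 x1 mod 29 = 7^2 - 2*2 = 16
y3 = s (x1 - x3) - y1 mod 29 = 7 * (2 - 16) - 5 = 13

2P = (16, 13)


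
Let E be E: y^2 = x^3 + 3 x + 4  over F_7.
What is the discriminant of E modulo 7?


4 a^3 + 27 b^2 = 4*3^3 + 27*4^2 = 108 + 432 = 540
Delta = -16 * (540) = -8640
Delta mod 7 = 5

Delta = 5 (mod 7)


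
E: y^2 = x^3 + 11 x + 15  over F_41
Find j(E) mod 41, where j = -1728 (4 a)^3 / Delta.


Delta = -16(4 a^3 + 27 b^2) mod 41 = 25
-1728 * (4 a)^3 = -1728 * (4*11)^3 mod 41 = 2
j = 2 * 25^(-1) mod 41 = 5

j = 5 (mod 41)


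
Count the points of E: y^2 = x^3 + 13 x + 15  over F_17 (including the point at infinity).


For each x in F_17, count y with y^2 = x^3 + 13 x + 15 mod 17:
  x = 0: RHS = 15, y in [7, 10]  -> 2 point(s)
  x = 2: RHS = 15, y in [7, 10]  -> 2 point(s)
  x = 3: RHS = 13, y in [8, 9]  -> 2 point(s)
  x = 5: RHS = 1, y in [1, 16]  -> 2 point(s)
  x = 8: RHS = 2, y in [6, 11]  -> 2 point(s)
  x = 13: RHS = 1, y in [1, 16]  -> 2 point(s)
  x = 14: RHS = 0, y in [0]  -> 1 point(s)
  x = 15: RHS = 15, y in [7, 10]  -> 2 point(s)
  x = 16: RHS = 1, y in [1, 16]  -> 2 point(s)
Affine points: 17. Add the point at infinity: total = 18.

#E(F_17) = 18


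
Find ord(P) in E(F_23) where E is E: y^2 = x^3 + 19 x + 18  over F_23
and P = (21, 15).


Compute successive multiples of P until we hit O:
  1P = (21, 15)
  2P = (10, 14)
  3P = (19, 4)
  4P = (19, 19)
  5P = (10, 9)
  6P = (21, 8)
  7P = O

ord(P) = 7


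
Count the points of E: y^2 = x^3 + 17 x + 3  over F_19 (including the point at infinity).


For each x in F_19, count y with y^2 = x^3 + 17 x + 3 mod 19:
  x = 2: RHS = 7, y in [8, 11]  -> 2 point(s)
  x = 3: RHS = 5, y in [9, 10]  -> 2 point(s)
  x = 5: RHS = 4, y in [2, 17]  -> 2 point(s)
  x = 6: RHS = 17, y in [6, 13]  -> 2 point(s)
  x = 7: RHS = 9, y in [3, 16]  -> 2 point(s)
  x = 8: RHS = 5, y in [9, 10]  -> 2 point(s)
  x = 9: RHS = 11, y in [7, 12]  -> 2 point(s)
  x = 11: RHS = 1, y in [1, 18]  -> 2 point(s)
  x = 12: RHS = 16, y in [4, 15]  -> 2 point(s)
  x = 15: RHS = 4, y in [2, 17]  -> 2 point(s)
  x = 16: RHS = 1, y in [1, 18]  -> 2 point(s)
  x = 18: RHS = 4, y in [2, 17]  -> 2 point(s)
Affine points: 24. Add the point at infinity: total = 25.

#E(F_19) = 25


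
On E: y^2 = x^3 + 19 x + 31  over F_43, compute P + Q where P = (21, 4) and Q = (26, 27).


P != Q, so use the chord formula.
s = (y2 - y1) / (x2 - x1) = (23) / (5) mod 43 = 39
x3 = s^2 - x1 - x2 mod 43 = 39^2 - 21 - 26 = 12
y3 = s (x1 - x3) - y1 mod 43 = 39 * (21 - 12) - 4 = 3

P + Q = (12, 3)


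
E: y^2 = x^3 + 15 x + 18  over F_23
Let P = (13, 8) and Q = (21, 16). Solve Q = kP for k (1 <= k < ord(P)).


Enumerate multiples of P until we hit Q = (21, 16):
  1P = (13, 8)
  2P = (21, 7)
  3P = (21, 16)
Match found at i = 3.

k = 3


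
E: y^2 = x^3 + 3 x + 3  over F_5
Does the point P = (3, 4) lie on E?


Check whether y^2 = x^3 + 3 x + 3 (mod 5) for (x, y) = (3, 4).
LHS: y^2 = 4^2 mod 5 = 1
RHS: x^3 + 3 x + 3 = 3^3 + 3*3 + 3 mod 5 = 4
LHS != RHS

No, not on the curve
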